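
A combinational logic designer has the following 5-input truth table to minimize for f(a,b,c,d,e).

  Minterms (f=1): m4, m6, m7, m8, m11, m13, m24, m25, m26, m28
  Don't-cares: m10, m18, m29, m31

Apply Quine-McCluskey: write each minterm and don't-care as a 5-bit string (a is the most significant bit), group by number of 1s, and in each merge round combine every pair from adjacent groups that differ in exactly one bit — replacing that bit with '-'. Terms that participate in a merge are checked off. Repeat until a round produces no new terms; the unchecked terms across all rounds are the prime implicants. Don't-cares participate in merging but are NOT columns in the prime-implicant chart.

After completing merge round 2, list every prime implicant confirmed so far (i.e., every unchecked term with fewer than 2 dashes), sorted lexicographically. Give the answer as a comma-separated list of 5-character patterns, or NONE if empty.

-1101, 001-0, 0011-, 0101-, 1-010, 111-1

[col 0] 00100*, 00110*, 00111*, 01000*, 01010*, 01011*, 01101*, 10010*, 11000*, 11001*, 11010*, 11100*, 11101*, 11111*
[col 1] -1000*, -1010*, -1101, 001-0, 0011-, 010-0*, 0101-, 1-010, 11-00*, 11-01*, 110-0*, 1100-*, 111-1, 1110-*
[col 2] -10-0, 11-0-
Prime implicants: -10-0, -1101, 001-0, 0011-, 0101-, 1-010, 11-0-, 111-1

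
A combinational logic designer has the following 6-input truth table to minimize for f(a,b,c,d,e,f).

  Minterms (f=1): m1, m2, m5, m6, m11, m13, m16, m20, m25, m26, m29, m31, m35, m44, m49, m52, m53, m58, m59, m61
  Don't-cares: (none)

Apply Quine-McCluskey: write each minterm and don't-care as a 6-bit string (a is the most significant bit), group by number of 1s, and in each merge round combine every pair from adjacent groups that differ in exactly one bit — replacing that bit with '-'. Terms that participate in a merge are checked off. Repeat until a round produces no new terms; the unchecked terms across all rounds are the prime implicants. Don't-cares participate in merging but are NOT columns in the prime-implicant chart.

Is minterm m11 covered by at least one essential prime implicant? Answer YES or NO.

YES

[col 0] 000001*, 000010*, 000101*, 000110*, 001011, 001101*, 010000*, 010100*, 011001*, 011010*, 011101*, 011111*, 100011, 101100, 110001*, 110100*, 110101*, 111010*, 111011*, 111101*
[col 1] -10100, -11010, -11101, 0-1101, 00-101, 000-01, 000-10, 010-00, 011-01, 0111-1, 11-101, 110-01, 11010-, 11101-
Prime implicants: -10100, -11010, -11101, 0-1101, 00-101, 000-01, 000-10, 001011, 010-00, 011-01, 0111-1, 100011, 101100, 11-101, 110-01, 11010-, 11101-
PI chart (minterm → PIs covering it):
  1 | 000-01  (sole → essential)
  2 | 000-10  (sole → essential)
  5 | 00-101,000-01
  6 | 000-10  (sole → essential)
  11 | 001011  (sole → essential)
  13 | 0-1101,00-101
  16 | 010-00  (sole → essential)
  20 | -10100,010-00
  25 | 011-01  (sole → essential)
  26 | -11010  (sole → essential)
  29 | -11101,0-1101,011-01,0111-1
  31 | 0111-1  (sole → essential)
  35 | 100011  (sole → essential)
  44 | 101100  (sole → essential)
  49 | 110-01  (sole → essential)
  52 | -10100,11010-
  53 | 11-101,110-01,11010-
  58 | -11010,11101-
  59 | 11101-  (sole → essential)
  61 | -11101,11-101
Essential prime implicants: -11010, 000-01, 000-10, 001011, 010-00, 011-01, 0111-1, 100011, 101100, 110-01, 11101-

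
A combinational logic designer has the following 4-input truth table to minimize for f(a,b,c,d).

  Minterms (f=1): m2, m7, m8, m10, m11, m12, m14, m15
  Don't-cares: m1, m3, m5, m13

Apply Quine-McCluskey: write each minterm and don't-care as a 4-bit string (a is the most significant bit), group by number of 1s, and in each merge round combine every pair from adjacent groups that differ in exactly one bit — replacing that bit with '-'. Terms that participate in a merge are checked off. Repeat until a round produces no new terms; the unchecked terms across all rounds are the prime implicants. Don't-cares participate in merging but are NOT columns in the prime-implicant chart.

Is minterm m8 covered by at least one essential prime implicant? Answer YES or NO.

YES

size-2^0 implicants → 0001(✓)  0010(✓)  0011(✓)  0101(✓)  0111(✓)  1000(✓)  1010(✓)  1011(✓)  1100(✓)  1101(✓)  1110(✓)  1111(✓)
size-2^1 implicants → -010(✓)  -011(✓)  -101(✓)  -111(✓)  0-01(✓)  0-11(✓)  00-1(✓)  001-(✓)  01-1(✓)  1-00(✓)  1-10(✓)  1-11(✓)  10-0(✓)  101-(✓)  11-0(✓)  11-1(✓)  110-(✓)  111-(✓)
size-2^2 implicants → --11  -01-  -1-1  0--1  1--0  1-1-  11--
Unchecked terms (primes): --11, -01-, -1-1, 0--1, 1--0, 1-1-, 11--
Minterm coverage:
  m2 ⊆ -01- [E]
  m7 ⊆ --11,-1-1,0--1
  m8 ⊆ 1--0 [E]
  m10 ⊆ -01-,1--0,1-1-
  m11 ⊆ --11,-01-,1-1-
  m12 ⊆ 1--0,11--
  m14 ⊆ 1--0,1-1-,11--
  m15 ⊆ --11,-1-1,1-1-,11--
E = {-01-, 1--0}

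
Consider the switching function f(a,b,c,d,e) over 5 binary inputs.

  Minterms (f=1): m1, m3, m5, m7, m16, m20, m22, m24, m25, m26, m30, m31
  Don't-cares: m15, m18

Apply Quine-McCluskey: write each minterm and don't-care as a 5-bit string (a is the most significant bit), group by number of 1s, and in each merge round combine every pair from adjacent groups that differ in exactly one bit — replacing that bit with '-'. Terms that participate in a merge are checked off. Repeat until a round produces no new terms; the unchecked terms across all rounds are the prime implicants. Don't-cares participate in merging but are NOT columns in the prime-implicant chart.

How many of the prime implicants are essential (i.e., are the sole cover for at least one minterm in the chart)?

3

size-2^0 implicants → 00001(✓)  00011(✓)  00101(✓)  00111(✓)  01111(✓)  10000(✓)  10010(✓)  10100(✓)  10110(✓)  11000(✓)  11001(✓)  11010(✓)  11110(✓)  11111(✓)
size-2^1 implicants → -1111  0-111  00-01(✓)  00-11(✓)  000-1(✓)  001-1(✓)  1-000(✓)  1-010(✓)  1-110(✓)  10-00(✓)  10-10(✓)  100-0(✓)  101-0(✓)  11-10(✓)  110-0(✓)  1100-  1111-
size-2^2 implicants → 00--1  1--10  1-0-0  10--0
Unchecked terms (primes): -1111, 0-111, 00--1, 1--10, 1-0-0, 10--0, 1100-, 1111-
Minterm coverage:
  m1 ⊆ 00--1 [E]
  m3 ⊆ 00--1 [E]
  m5 ⊆ 00--1 [E]
  m7 ⊆ 0-111,00--1
  m16 ⊆ 1-0-0,10--0
  m20 ⊆ 10--0 [E]
  m22 ⊆ 1--10,10--0
  m24 ⊆ 1-0-0,1100-
  m25 ⊆ 1100- [E]
  m26 ⊆ 1--10,1-0-0
  m30 ⊆ 1--10,1111-
  m31 ⊆ -1111,1111-
E = {00--1, 10--0, 1100-}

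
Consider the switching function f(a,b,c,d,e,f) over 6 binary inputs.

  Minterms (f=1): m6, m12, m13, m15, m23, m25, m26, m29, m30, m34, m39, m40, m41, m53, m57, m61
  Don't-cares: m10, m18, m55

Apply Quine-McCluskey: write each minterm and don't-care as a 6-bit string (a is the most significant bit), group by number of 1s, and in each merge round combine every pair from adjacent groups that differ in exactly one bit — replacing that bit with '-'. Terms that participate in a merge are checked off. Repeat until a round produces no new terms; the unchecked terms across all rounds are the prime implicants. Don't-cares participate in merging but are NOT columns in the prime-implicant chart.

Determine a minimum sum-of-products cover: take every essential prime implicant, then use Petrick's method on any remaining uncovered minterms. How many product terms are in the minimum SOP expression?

[col 0] 000110, 001010*, 001100*, 001101*, 001111*, 010010*, 010111*, 011001*, 011010*, 011101*, 011110*, 100010, 100111*, 101000*, 101001*, 110101*, 110111*, 111001*, 111101*
[col 1] -10111, -11001*, -11101*, 0-1010, 0-1101, 0011-1, 00110-, 01-010, 011-01*, 011-10, 1-0111, 1-1001, 10100-, 11-101, 1101-1, 111-01*
[col 2] -11-01
Prime implicants: -10111, -11-01, 0-1010, 0-1101, 000110, 0011-1, 00110-, 01-010, 011-10, 1-0111, 1-1001, 100010, 10100-, 11-101, 1101-1
PI chart (minterm → PIs covering it):
  6 | 000110  (sole → essential)
  12 | 00110-  (sole → essential)
  13 | 0-1101,0011-1,00110-
  15 | 0011-1  (sole → essential)
  23 | -10111  (sole → essential)
  25 | -11-01  (sole → essential)
  26 | 0-1010,01-010,011-10
  29 | -11-01,0-1101
  30 | 011-10  (sole → essential)
  34 | 100010  (sole → essential)
  39 | 1-0111  (sole → essential)
  40 | 10100-  (sole → essential)
  41 | 1-1001,10100-
  53 | 11-101,1101-1
  57 | -11-01,1-1001
  61 | -11-01,11-101
Essential prime implicants: -10111, -11-01, 000110, 0011-1, 00110-, 011-10, 1-0111, 100010, 10100-
Petrick residual → 11-101
Minimum SOP uses 10 PIs: bc'def + bce'f + a'b'c'def' + a'b'cdf + a'b'cde' + a'bcef' + ac'def + ab'c'd'ef' + ab'cd'e' + abde'f

10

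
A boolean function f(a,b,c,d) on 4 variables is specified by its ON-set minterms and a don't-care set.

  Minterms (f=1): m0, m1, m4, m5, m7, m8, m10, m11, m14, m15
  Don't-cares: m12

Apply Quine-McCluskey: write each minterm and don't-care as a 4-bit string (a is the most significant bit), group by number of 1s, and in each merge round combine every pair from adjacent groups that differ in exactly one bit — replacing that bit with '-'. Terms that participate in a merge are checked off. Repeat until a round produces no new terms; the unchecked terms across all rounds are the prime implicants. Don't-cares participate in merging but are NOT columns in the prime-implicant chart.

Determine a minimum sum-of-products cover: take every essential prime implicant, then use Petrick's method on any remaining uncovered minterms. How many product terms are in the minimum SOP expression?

size-2^0 implicants → 0000(✓)  0001(✓)  0100(✓)  0101(✓)  0111(✓)  1000(✓)  1010(✓)  1011(✓)  1100(✓)  1110(✓)  1111(✓)
size-2^1 implicants → -000(✓)  -100(✓)  -111  0-00(✓)  0-01(✓)  000-(✓)  01-1  010-(✓)  1-00(✓)  1-10(✓)  1-11(✓)  10-0(✓)  101-(✓)  11-0(✓)  111-(✓)
size-2^2 implicants → --00  0-0-  1--0  1-1-
Unchecked terms (primes): --00, -111, 0-0-, 01-1, 1--0, 1-1-
Minterm coverage:
  m0 ⊆ --00,0-0-
  m1 ⊆ 0-0- [E]
  m4 ⊆ --00,0-0-
  m5 ⊆ 0-0-,01-1
  m7 ⊆ -111,01-1
  m8 ⊆ --00,1--0
  m10 ⊆ 1--0,1-1-
  m11 ⊆ 1-1- [E]
  m14 ⊆ 1--0,1-1-
  m15 ⊆ -111,1-1-
E = {0-0-, 1-1-}
Petrick residual → --00, -111
Cover = c'd' + bcd + a'c' + ac  |cover|=4

4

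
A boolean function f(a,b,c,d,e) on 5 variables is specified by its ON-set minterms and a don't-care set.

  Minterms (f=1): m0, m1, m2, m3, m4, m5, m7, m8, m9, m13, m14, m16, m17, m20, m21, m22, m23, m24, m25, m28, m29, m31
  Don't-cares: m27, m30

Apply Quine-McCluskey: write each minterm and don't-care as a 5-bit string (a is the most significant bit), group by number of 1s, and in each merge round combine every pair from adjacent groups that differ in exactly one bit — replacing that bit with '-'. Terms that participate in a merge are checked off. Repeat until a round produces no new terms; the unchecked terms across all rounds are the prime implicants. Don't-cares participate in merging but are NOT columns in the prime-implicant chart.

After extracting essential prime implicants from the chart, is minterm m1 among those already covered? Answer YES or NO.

YES

size-2^0 implicants → 00000(✓)  00001(✓)  00010(✓)  00011(✓)  00100(✓)  00101(✓)  00111(✓)  01000(✓)  01001(✓)  01101(✓)  01110(✓)  10000(✓)  10001(✓)  10100(✓)  10101(✓)  10110(✓)  10111(✓)  11000(✓)  11001(✓)  11011(✓)  11100(✓)  11101(✓)  11110(✓)  11111(✓)
size-2^1 implicants → -0000(✓)  -0001(✓)  -0100(✓)  -0101(✓)  -0111(✓)  -1000(✓)  -1001(✓)  -1101(✓)  -1110  0-000(✓)  0-001(✓)  0-101(✓)  00-00(✓)  00-01(✓)  00-11(✓)  000-0(✓)  000-1(✓)  0000-(✓)  0001-(✓)  001-1(✓)  0010-(✓)  01-01(✓)  0100-(✓)  1-000(✓)  1-001(✓)  1-100(✓)  1-101(✓)  1-110(✓)  1-111(✓)  10-00(✓)  10-01(✓)  1000-(✓)  101-0(✓)  101-1(✓)  1010-(✓)  1011-(✓)  11-00(✓)  11-01(✓)  11-11(✓)  110-1(✓)  1100-(✓)  111-0(✓)  111-1(✓)  1110-(✓)  1111-(✓)
size-2^2 implicants → --000(✓)  --001(✓)  --101(✓)  -0-00(✓)  -0-01(✓)  -000-(✓)  -01-1  -010-(✓)  -1-01(✓)  -100-(✓)  0--01(✓)  0-00-(✓)  00--1  00-0-(✓)  000--  1--00(✓)  1--01(✓)  1-00-(✓)  1-1-0(✓)  1-1-1(✓)  1-10-(✓)  1-11-(✓)  10-0-(✓)  101--(✓)  11--1  11-0-(✓)  111--(✓)
size-2^3 implicants → ---01  --00-  -0-0-  1--0-  1-1--
Unchecked terms (primes): ---01, --00-, -0-0-, -01-1, -1110, 00--1, 000--, 1--0-, 1-1--, 11--1
Minterm coverage:
  m0 ⊆ --00-,-0-0-,000--
  m1 ⊆ ---01,--00-,-0-0-,00--1,000--
  m2 ⊆ 000-- [E]
  m3 ⊆ 00--1,000--
  m4 ⊆ -0-0- [E]
  m5 ⊆ ---01,-0-0-,-01-1,00--1
  m7 ⊆ -01-1,00--1
  m8 ⊆ --00- [E]
  m9 ⊆ ---01,--00-
  m13 ⊆ ---01 [E]
  m14 ⊆ -1110 [E]
  m16 ⊆ --00-,-0-0-,1--0-
  m17 ⊆ ---01,--00-,-0-0-,1--0-
  m20 ⊆ -0-0-,1--0-,1-1--
  m21 ⊆ ---01,-0-0-,-01-1,1--0-,1-1--
  m22 ⊆ 1-1-- [E]
  m23 ⊆ -01-1,1-1--
  m24 ⊆ --00-,1--0-
  m25 ⊆ ---01,--00-,1--0-,11--1
  m28 ⊆ 1--0-,1-1--
  m29 ⊆ ---01,1--0-,1-1--,11--1
  m31 ⊆ 1-1--,11--1
E = {---01, --00-, -0-0-, -1110, 000--, 1-1--}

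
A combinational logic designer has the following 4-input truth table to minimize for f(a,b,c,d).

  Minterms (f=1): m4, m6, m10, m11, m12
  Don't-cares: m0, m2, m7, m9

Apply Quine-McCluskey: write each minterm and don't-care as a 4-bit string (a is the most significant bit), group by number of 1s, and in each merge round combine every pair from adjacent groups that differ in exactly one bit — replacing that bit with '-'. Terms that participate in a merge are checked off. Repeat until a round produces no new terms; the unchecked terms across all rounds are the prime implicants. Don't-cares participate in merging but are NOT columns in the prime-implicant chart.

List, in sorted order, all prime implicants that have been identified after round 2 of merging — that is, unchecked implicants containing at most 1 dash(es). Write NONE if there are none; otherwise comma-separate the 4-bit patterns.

size-2^0 implicants → 0000(✓)  0010(✓)  0100(✓)  0110(✓)  0111(✓)  1001(✓)  1010(✓)  1011(✓)  1100(✓)
size-2^1 implicants → -010  -100  0-00(✓)  0-10(✓)  00-0(✓)  01-0(✓)  011-  10-1  101-
size-2^2 implicants → 0--0
Unchecked terms (primes): -010, -100, 0--0, 011-, 10-1, 101-

-010, -100, 011-, 10-1, 101-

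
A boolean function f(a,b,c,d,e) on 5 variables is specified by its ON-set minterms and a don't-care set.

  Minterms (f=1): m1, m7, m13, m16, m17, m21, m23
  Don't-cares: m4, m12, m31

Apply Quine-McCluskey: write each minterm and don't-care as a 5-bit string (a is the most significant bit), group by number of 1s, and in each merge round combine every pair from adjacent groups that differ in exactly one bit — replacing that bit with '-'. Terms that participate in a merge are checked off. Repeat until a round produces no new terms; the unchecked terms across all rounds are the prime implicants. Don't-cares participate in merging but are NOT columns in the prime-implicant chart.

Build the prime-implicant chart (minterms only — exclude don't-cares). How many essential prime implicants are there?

size-2^0 implicants → 00001(✓)  00100(✓)  00111(✓)  01100(✓)  01101(✓)  10000(✓)  10001(✓)  10101(✓)  10111(✓)  11111(✓)
size-2^1 implicants → -0001  -0111  0-100  0110-  1-111  10-01  1000-  101-1
Unchecked terms (primes): -0001, -0111, 0-100, 0110-, 1-111, 10-01, 1000-, 101-1
Minterm coverage:
  m1 ⊆ -0001 [E]
  m7 ⊆ -0111 [E]
  m13 ⊆ 0110- [E]
  m16 ⊆ 1000- [E]
  m17 ⊆ -0001,10-01,1000-
  m21 ⊆ 10-01,101-1
  m23 ⊆ -0111,1-111,101-1
E = {-0001, -0111, 0110-, 1000-}

4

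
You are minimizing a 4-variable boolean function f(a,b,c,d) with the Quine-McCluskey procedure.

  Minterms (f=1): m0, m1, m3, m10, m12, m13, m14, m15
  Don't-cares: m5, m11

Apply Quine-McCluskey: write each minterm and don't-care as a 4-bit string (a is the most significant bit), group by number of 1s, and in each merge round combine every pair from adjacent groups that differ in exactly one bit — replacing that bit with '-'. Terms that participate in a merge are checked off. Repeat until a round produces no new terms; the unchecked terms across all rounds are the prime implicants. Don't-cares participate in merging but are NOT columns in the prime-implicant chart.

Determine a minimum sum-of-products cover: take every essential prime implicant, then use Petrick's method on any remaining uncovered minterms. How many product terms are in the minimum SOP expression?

4

[col 0] 0000*, 0001*, 0011*, 0101*, 1010*, 1011*, 1100*, 1101*, 1110*, 1111*
[col 1] -011, -101, 0-01, 00-1, 000-, 1-10*, 1-11*, 101-*, 11-0*, 11-1*, 110-*, 111-*
[col 2] 1-1-, 11--
Prime implicants: -011, -101, 0-01, 00-1, 000-, 1-1-, 11--
PI chart (minterm → PIs covering it):
  0 | 000-  (sole → essential)
  1 | 0-01,00-1,000-
  3 | -011,00-1
  10 | 1-1-  (sole → essential)
  12 | 11--  (sole → essential)
  13 | -101,11--
  14 | 1-1-,11--
  15 | 1-1-,11--
Essential prime implicants: 000-, 1-1-, 11--
Petrick residual → -011
Minimum SOP uses 4 PIs: b'cd + a'b'c' + ac + ab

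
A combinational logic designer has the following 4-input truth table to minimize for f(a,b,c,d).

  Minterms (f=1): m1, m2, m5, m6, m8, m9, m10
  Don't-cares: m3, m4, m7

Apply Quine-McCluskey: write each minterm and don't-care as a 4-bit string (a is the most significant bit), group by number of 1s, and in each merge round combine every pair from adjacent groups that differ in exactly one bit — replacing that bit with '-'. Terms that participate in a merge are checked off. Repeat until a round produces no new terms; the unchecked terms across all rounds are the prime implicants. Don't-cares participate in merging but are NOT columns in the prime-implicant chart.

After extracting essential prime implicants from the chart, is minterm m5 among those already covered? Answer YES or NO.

NO

Round 0: 0001✓ 0010✓ 0011✓ 0100✓ 0101✓ 0110✓ 0111✓ 1000✓ 1001✓ 1010✓
Round 1: -001 -010 0-01✓ 0-10✓ 0-11✓ 00-1✓ 001-✓ 01-0✓ 01-1✓ 010-✓ 011-✓ 10-0 100-
Round 2: 0--1 0-1- 01--
PIs = {-001, -010, 0--1, 0-1-, 01--, 10-0, 100-}
Coverage chart:
  m1: -001,0--1
  m2: -010,0-1-
  m5: 0--1,01--
  m6: 0-1-,01--
  m8: 10-0,100-
  m9: -001,100-
  m10: -010,10-0
(no essential prime implicants)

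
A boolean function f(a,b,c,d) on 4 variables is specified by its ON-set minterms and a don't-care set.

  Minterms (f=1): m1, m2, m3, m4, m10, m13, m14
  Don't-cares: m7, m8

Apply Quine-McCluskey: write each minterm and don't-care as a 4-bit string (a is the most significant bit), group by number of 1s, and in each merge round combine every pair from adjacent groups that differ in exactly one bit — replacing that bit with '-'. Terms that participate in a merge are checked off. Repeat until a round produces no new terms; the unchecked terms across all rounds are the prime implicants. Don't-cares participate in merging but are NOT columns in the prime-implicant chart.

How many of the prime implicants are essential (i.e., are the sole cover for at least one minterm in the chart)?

size-2^0 implicants → 0001(✓)  0010(✓)  0011(✓)  0100  0111(✓)  1000(✓)  1010(✓)  1101  1110(✓)
size-2^1 implicants → -010  0-11  00-1  001-  1-10  10-0
Unchecked terms (primes): -010, 0-11, 00-1, 001-, 0100, 1-10, 10-0, 1101
Minterm coverage:
  m1 ⊆ 00-1 [E]
  m2 ⊆ -010,001-
  m3 ⊆ 0-11,00-1,001-
  m4 ⊆ 0100 [E]
  m10 ⊆ -010,1-10,10-0
  m13 ⊆ 1101 [E]
  m14 ⊆ 1-10 [E]
E = {00-1, 0100, 1-10, 1101}

4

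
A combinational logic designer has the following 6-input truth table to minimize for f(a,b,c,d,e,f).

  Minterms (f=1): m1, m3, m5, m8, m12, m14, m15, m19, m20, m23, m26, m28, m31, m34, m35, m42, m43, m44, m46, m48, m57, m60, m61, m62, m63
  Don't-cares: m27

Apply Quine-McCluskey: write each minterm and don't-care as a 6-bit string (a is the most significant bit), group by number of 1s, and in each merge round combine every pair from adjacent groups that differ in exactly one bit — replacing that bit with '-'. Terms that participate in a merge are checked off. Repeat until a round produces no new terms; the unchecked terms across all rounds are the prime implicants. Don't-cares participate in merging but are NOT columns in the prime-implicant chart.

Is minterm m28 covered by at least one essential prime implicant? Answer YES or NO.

YES

[col 0] 000001*, 000011*, 000101*, 001000*, 001100*, 001110*, 001111*, 010011*, 010100*, 010111*, 011010*, 011011*, 011100*, 011111*, 100010*, 100011*, 101010*, 101011*, 101100*, 101110*, 110000, 111001*, 111100*, 111101*, 111110*, 111111*
[col 1] -00011, -01100*, -01110*, -11100*, -11111, 0-0011, 0-1100*, 0-1111, 000-01, 0000-1, 001-00, 0011-0*, 00111-, 01-011*, 01-100, 01-111*, 010-11*, 011-11*, 01101-, 1-1100*, 1-1110*, 10-010*, 10-011*, 10001-*, 101-10, 10101-*, 1011-0*, 111-01, 1111-0*, 1111-1*, 11110-*, 11111-*
[col 2] --1100, -011-0, 01--11, 1-11-0, 10-01-, 1111--
Prime implicants: --1100, -00011, -011-0, -11111, 0-0011, 0-1111, 000-01, 0000-1, 001-00, 00111-, 01--11, 01-100, 01101-, 1-11-0, 10-01-, 101-10, 110000, 111-01, 1111--
PI chart (minterm → PIs covering it):
  1 | 000-01,0000-1
  3 | -00011,0-0011,0000-1
  5 | 000-01  (sole → essential)
  8 | 001-00  (sole → essential)
  12 | --1100,-011-0,001-00
  14 | -011-0,00111-
  15 | 0-1111,00111-
  19 | 0-0011,01--11
  20 | 01-100  (sole → essential)
  23 | 01--11  (sole → essential)
  26 | 01101-  (sole → essential)
  28 | --1100,01-100
  31 | -11111,0-1111,01--11
  34 | 10-01-  (sole → essential)
  35 | -00011,10-01-
  42 | 10-01-,101-10
  43 | 10-01-  (sole → essential)
  44 | --1100,-011-0,1-11-0
  46 | -011-0,1-11-0,101-10
  48 | 110000  (sole → essential)
  57 | 111-01  (sole → essential)
  60 | --1100,1-11-0,1111--
  61 | 111-01,1111--
  62 | 1-11-0,1111--
  63 | -11111,1111--
Essential prime implicants: 000-01, 001-00, 01--11, 01-100, 01101-, 10-01-, 110000, 111-01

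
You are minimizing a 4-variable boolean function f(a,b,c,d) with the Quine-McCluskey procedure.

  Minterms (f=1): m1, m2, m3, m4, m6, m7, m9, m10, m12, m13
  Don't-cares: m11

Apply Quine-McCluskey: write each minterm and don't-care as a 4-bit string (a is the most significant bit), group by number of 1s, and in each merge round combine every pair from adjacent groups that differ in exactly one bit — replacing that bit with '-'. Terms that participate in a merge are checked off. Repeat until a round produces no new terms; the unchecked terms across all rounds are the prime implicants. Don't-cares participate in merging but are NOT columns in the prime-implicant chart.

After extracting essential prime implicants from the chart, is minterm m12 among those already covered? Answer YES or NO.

NO

size-2^0 implicants → 0001(✓)  0010(✓)  0011(✓)  0100(✓)  0110(✓)  0111(✓)  1001(✓)  1010(✓)  1011(✓)  1100(✓)  1101(✓)
size-2^1 implicants → -001(✓)  -010(✓)  -011(✓)  -100  0-10(✓)  0-11(✓)  00-1(✓)  001-(✓)  01-0  011-(✓)  1-01  10-1(✓)  101-(✓)  110-
size-2^2 implicants → -0-1  -01-  0-1-
Unchecked terms (primes): -0-1, -01-, -100, 0-1-, 01-0, 1-01, 110-
Minterm coverage:
  m1 ⊆ -0-1 [E]
  m2 ⊆ -01-,0-1-
  m3 ⊆ -0-1,-01-,0-1-
  m4 ⊆ -100,01-0
  m6 ⊆ 0-1-,01-0
  m7 ⊆ 0-1- [E]
  m9 ⊆ -0-1,1-01
  m10 ⊆ -01- [E]
  m12 ⊆ -100,110-
  m13 ⊆ 1-01,110-
E = {-0-1, -01-, 0-1-}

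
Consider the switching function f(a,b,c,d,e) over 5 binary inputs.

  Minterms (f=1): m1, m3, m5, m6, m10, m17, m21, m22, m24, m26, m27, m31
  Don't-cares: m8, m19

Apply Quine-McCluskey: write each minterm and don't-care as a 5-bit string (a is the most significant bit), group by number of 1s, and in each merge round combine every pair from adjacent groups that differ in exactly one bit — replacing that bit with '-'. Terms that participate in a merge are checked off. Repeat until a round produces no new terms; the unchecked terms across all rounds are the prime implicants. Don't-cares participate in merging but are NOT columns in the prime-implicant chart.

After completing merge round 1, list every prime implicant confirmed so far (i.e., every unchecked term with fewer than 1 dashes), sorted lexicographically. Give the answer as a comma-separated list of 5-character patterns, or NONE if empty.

NONE

Round 0: 00001✓ 00011✓ 00101✓ 00110✓ 01000✓ 01010✓ 10001✓ 10011✓ 10101✓ 10110✓ 11000✓ 11010✓ 11011✓ 11111✓
Round 1: -0001✓ -0011✓ -0101✓ -0110 -1000✓ -1010✓ 00-01✓ 000-1✓ 010-0✓ 1-011 10-01✓ 100-1✓ 11-11 110-0✓ 1101-
Round 2: -0-01 -00-1 -10-0
PIs = {-0-01, -00-1, -0110, -10-0, 1-011, 11-11, 1101-}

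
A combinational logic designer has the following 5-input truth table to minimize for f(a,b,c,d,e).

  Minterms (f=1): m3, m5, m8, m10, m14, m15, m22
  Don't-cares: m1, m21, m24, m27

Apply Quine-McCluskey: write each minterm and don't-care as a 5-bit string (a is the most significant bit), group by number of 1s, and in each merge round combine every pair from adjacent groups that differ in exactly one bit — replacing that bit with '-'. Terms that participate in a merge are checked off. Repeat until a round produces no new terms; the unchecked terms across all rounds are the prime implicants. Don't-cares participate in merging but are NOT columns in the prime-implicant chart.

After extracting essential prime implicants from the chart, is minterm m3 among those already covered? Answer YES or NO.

YES

[col 0] 00001*, 00011*, 00101*, 01000*, 01010*, 01110*, 01111*, 10101*, 10110, 11000*, 11011
[col 1] -0101, -1000, 00-01, 000-1, 01-10, 010-0, 0111-
Prime implicants: -0101, -1000, 00-01, 000-1, 01-10, 010-0, 0111-, 10110, 11011
PI chart (minterm → PIs covering it):
  3 | 000-1  (sole → essential)
  5 | -0101,00-01
  8 | -1000,010-0
  10 | 01-10,010-0
  14 | 01-10,0111-
  15 | 0111-  (sole → essential)
  22 | 10110  (sole → essential)
Essential prime implicants: 000-1, 0111-, 10110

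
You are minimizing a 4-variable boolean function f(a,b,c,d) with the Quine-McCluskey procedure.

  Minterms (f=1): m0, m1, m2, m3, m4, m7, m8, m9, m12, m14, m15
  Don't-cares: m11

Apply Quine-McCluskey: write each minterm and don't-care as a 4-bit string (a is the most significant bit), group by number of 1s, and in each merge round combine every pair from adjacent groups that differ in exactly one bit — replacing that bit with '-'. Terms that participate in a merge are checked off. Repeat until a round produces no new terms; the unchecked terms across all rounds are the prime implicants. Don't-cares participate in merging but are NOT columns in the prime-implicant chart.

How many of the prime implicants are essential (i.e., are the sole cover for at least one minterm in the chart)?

[col 0] 0000*, 0001*, 0010*, 0011*, 0100*, 0111*, 1000*, 1001*, 1011*, 1100*, 1110*, 1111*
[col 1] -000*, -001*, -011*, -100*, -111*, 0-00*, 0-11*, 00-0*, 00-1*, 000-*, 001-*, 1-00*, 1-11*, 10-1*, 100-*, 11-0, 111-
[col 2] --00, --11, -0-1, -00-, 00--
Prime implicants: --00, --11, -0-1, -00-, 00--, 11-0, 111-
PI chart (minterm → PIs covering it):
  0 | --00,-00-,00--
  1 | -0-1,-00-,00--
  2 | 00--  (sole → essential)
  3 | --11,-0-1,00--
  4 | --00  (sole → essential)
  7 | --11  (sole → essential)
  8 | --00,-00-
  9 | -0-1,-00-
  12 | --00,11-0
  14 | 11-0,111-
  15 | --11,111-
Essential prime implicants: --00, --11, 00--

3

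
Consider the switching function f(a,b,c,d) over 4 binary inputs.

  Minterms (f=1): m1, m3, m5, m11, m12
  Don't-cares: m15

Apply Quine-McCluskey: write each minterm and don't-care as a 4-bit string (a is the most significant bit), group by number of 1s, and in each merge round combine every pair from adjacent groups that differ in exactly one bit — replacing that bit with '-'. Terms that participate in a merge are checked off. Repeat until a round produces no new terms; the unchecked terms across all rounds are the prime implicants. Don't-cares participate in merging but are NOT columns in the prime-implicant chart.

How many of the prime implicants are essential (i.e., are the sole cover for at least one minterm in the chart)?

size-2^0 implicants → 0001(✓)  0011(✓)  0101(✓)  1011(✓)  1100  1111(✓)
size-2^1 implicants → -011  0-01  00-1  1-11
Unchecked terms (primes): -011, 0-01, 00-1, 1-11, 1100
Minterm coverage:
  m1 ⊆ 0-01,00-1
  m3 ⊆ -011,00-1
  m5 ⊆ 0-01 [E]
  m11 ⊆ -011,1-11
  m12 ⊆ 1100 [E]
E = {0-01, 1100}

2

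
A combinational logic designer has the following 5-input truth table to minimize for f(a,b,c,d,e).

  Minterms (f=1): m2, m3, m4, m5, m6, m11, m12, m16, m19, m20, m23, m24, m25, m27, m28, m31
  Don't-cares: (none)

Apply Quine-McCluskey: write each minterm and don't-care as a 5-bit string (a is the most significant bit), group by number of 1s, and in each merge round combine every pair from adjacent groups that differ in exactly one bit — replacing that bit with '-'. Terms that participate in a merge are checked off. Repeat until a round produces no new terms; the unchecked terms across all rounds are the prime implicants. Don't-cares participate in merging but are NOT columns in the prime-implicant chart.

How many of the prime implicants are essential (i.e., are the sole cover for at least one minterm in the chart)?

5

[col 0] 00010*, 00011*, 00100*, 00101*, 00110*, 01011*, 01100*, 10000*, 10011*, 10100*, 10111*, 11000*, 11001*, 11011*, 11100*, 11111*
[col 1] -0011*, -0100*, -1011*, -1100*, 0-011*, 0-100*, 00-10, 0001-, 001-0, 0010-, 1-000*, 1-011*, 1-100*, 1-111*, 10-00*, 10-11*, 11-00*, 11-11*, 110-1, 1100-
[col 2] --011, --100, 1--00, 1--11
Prime implicants: --011, --100, 00-10, 0001-, 001-0, 0010-, 1--00, 1--11, 110-1, 1100-
PI chart (minterm → PIs covering it):
  2 | 00-10,0001-
  3 | --011,0001-
  4 | --100,001-0,0010-
  5 | 0010-  (sole → essential)
  6 | 00-10,001-0
  11 | --011  (sole → essential)
  12 | --100  (sole → essential)
  16 | 1--00  (sole → essential)
  19 | --011,1--11
  20 | --100,1--00
  23 | 1--11  (sole → essential)
  24 | 1--00,1100-
  25 | 110-1,1100-
  27 | --011,1--11,110-1
  28 | --100,1--00
  31 | 1--11  (sole → essential)
Essential prime implicants: --011, --100, 0010-, 1--00, 1--11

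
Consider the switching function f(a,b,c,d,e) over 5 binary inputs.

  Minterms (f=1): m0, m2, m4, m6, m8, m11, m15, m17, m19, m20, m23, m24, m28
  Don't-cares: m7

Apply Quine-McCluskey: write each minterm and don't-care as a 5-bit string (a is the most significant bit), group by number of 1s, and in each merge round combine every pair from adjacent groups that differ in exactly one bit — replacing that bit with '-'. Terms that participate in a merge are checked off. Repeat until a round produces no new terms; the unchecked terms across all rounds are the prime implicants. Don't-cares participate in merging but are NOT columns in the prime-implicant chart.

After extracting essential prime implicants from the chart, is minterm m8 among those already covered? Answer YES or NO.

NO

size-2^0 implicants → 00000(✓)  00010(✓)  00100(✓)  00110(✓)  00111(✓)  01000(✓)  01011(✓)  01111(✓)  10001(✓)  10011(✓)  10100(✓)  10111(✓)  11000(✓)  11100(✓)
size-2^1 implicants → -0100  -0111  -1000  0-000  0-111  00-00(✓)  00-10(✓)  000-0(✓)  001-0(✓)  0011-  01-11  1-100  10-11  100-1  11-00
size-2^2 implicants → 00--0
Unchecked terms (primes): -0100, -0111, -1000, 0-000, 0-111, 00--0, 0011-, 01-11, 1-100, 10-11, 100-1, 11-00
Minterm coverage:
  m0 ⊆ 0-000,00--0
  m2 ⊆ 00--0 [E]
  m4 ⊆ -0100,00--0
  m6 ⊆ 00--0,0011-
  m8 ⊆ -1000,0-000
  m11 ⊆ 01-11 [E]
  m15 ⊆ 0-111,01-11
  m17 ⊆ 100-1 [E]
  m19 ⊆ 10-11,100-1
  m20 ⊆ -0100,1-100
  m23 ⊆ -0111,10-11
  m24 ⊆ -1000,11-00
  m28 ⊆ 1-100,11-00
E = {00--0, 01-11, 100-1}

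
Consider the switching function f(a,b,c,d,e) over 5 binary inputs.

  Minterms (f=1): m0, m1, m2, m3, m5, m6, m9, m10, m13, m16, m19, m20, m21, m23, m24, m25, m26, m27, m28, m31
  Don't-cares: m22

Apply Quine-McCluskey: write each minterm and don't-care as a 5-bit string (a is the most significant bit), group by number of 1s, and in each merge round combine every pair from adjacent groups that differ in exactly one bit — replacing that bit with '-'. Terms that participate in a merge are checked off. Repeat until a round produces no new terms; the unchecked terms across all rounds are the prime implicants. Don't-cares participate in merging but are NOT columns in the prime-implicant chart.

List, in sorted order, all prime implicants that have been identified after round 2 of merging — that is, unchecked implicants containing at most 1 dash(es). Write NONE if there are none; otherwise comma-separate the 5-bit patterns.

Round 0: 00000✓ 00001✓ 00010✓ 00011✓ 00101✓ 00110✓ 01001✓ 01010✓ 01101✓ 10000✓ 10011✓ 10100✓ 10101✓ 10110✓ 10111✓ 11000✓ 11001✓ 11010✓ 11011✓ 11100✓ 11111✓
Round 1: -0000 -0011 -0101 -0110 -1001 -1010 0-001✓ 0-010 0-101✓ 00-01✓ 00-10 000-0✓ 000-1✓ 0000-✓ 0001-✓ 01-01✓ 1-000✓ 1-011✓ 1-100✓ 1-111✓ 10-00✓ 10-11✓ 101-0✓ 101-1✓ 1010-✓ 1011-✓ 11-00✓ 11-11✓ 110-0✓ 110-1✓ 1100-✓ 1101-✓
Round 2: 0--01 000-- 1--00 1--11 101-- 110--
PIs = {-0000, -0011, -0101, -0110, -1001, -1010, 0--01, 0-010, 00-10, 000--, 1--00, 1--11, 101--, 110--}

-0000, -0011, -0101, -0110, -1001, -1010, 0-010, 00-10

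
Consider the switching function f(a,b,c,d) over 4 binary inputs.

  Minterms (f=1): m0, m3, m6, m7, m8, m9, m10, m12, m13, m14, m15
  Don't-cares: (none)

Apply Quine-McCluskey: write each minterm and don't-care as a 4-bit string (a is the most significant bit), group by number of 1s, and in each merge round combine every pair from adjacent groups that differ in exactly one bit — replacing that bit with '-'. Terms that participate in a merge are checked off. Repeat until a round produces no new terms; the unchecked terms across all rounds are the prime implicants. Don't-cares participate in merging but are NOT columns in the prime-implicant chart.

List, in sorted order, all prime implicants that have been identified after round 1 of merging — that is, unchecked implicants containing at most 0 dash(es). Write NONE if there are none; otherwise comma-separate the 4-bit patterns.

size-2^0 implicants → 0000(✓)  0011(✓)  0110(✓)  0111(✓)  1000(✓)  1001(✓)  1010(✓)  1100(✓)  1101(✓)  1110(✓)  1111(✓)
size-2^1 implicants → -000  -110(✓)  -111(✓)  0-11  011-(✓)  1-00(✓)  1-01(✓)  1-10(✓)  10-0(✓)  100-(✓)  11-0(✓)  11-1(✓)  110-(✓)  111-(✓)
size-2^2 implicants → -11-  1--0  1-0-  11--
Unchecked terms (primes): -000, -11-, 0-11, 1--0, 1-0-, 11--

NONE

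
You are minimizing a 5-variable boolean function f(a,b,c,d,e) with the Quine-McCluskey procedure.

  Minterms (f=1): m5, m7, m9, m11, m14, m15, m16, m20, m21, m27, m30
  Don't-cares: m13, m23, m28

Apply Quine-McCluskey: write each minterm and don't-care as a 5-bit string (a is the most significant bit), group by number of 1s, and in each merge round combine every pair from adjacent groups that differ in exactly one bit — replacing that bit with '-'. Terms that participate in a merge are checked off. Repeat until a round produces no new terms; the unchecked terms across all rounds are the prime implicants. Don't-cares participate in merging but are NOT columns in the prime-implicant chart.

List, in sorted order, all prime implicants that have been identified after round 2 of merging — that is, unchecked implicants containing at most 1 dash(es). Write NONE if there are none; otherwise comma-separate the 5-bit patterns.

-1011, -1110, 0111-, 1-100, 10-00, 1010-, 111-0

size-2^0 implicants → 00101(✓)  00111(✓)  01001(✓)  01011(✓)  01101(✓)  01110(✓)  01111(✓)  10000(✓)  10100(✓)  10101(✓)  10111(✓)  11011(✓)  11100(✓)  11110(✓)
size-2^1 implicants → -0101(✓)  -0111(✓)  -1011  -1110  0-101(✓)  0-111(✓)  001-1(✓)  01-01(✓)  01-11(✓)  010-1(✓)  011-1(✓)  0111-  1-100  10-00  101-1(✓)  1010-  111-0
size-2^2 implicants → -01-1  0-1-1  01--1
Unchecked terms (primes): -01-1, -1011, -1110, 0-1-1, 01--1, 0111-, 1-100, 10-00, 1010-, 111-0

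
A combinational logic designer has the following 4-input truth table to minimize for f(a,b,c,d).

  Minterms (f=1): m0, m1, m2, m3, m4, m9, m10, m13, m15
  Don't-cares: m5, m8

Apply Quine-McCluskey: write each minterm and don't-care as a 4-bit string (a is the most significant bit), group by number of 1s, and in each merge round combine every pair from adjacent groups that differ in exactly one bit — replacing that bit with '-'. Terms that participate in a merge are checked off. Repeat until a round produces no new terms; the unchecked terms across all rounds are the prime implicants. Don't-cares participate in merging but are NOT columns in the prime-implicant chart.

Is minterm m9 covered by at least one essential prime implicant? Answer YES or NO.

NO

Round 0: 0000✓ 0001✓ 0010✓ 0011✓ 0100✓ 0101✓ 1000✓ 1001✓ 1010✓ 1101✓ 1111✓
Round 1: -000✓ -001✓ -010✓ -101✓ 0-00✓ 0-01✓ 00-0✓ 00-1✓ 000-✓ 001-✓ 010-✓ 1-01✓ 10-0✓ 100-✓ 11-1
Round 2: --01 -0-0 -00- 0-0- 00--
PIs = {--01, -0-0, -00-, 0-0-, 00--, 11-1}
Coverage chart:
  m0: -0-0,-00-,0-0-,00--
  m1: --01,-00-,0-0-,00--
  m2: -0-0,00--
  m3: 00-- ←essential
  m4: 0-0- ←essential
  m9: --01,-00-
  m10: -0-0 ←essential
  m13: --01,11-1
  m15: 11-1 ←essential
Essential: -0-0, 0-0-, 00--, 11-1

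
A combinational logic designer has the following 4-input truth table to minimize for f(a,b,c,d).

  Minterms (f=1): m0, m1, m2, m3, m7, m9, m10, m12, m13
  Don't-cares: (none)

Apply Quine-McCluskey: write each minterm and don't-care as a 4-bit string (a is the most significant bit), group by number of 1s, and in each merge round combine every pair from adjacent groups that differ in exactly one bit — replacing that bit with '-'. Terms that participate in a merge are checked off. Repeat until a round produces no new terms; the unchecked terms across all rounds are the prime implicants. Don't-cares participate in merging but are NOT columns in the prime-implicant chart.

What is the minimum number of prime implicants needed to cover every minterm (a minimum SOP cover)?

[col 0] 0000*, 0001*, 0010*, 0011*, 0111*, 1001*, 1010*, 1100*, 1101*
[col 1] -001, -010, 0-11, 00-0*, 00-1*, 000-*, 001-*, 1-01, 110-
[col 2] 00--
Prime implicants: -001, -010, 0-11, 00--, 1-01, 110-
PI chart (minterm → PIs covering it):
  0 | 00--  (sole → essential)
  1 | -001,00--
  2 | -010,00--
  3 | 0-11,00--
  7 | 0-11  (sole → essential)
  9 | -001,1-01
  10 | -010  (sole → essential)
  12 | 110-  (sole → essential)
  13 | 1-01,110-
Essential prime implicants: -010, 0-11, 00--, 110-
Petrick residual → -001
Minimum SOP uses 5 PIs: b'c'd + b'cd' + a'cd + a'b' + abc'

5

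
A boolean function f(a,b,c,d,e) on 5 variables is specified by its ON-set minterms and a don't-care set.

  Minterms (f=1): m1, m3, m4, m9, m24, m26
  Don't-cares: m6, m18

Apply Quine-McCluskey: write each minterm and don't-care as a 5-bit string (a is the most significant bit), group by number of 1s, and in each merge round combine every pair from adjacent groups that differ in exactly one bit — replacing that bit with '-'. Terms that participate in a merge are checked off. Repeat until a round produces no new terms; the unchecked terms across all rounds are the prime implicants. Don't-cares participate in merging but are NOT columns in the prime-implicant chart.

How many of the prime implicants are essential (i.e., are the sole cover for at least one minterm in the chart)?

4

[col 0] 00001*, 00011*, 00100*, 00110*, 01001*, 10010*, 11000*, 11010*
[col 1] 0-001, 000-1, 001-0, 1-010, 110-0
Prime implicants: 0-001, 000-1, 001-0, 1-010, 110-0
PI chart (minterm → PIs covering it):
  1 | 0-001,000-1
  3 | 000-1  (sole → essential)
  4 | 001-0  (sole → essential)
  9 | 0-001  (sole → essential)
  24 | 110-0  (sole → essential)
  26 | 1-010,110-0
Essential prime implicants: 0-001, 000-1, 001-0, 110-0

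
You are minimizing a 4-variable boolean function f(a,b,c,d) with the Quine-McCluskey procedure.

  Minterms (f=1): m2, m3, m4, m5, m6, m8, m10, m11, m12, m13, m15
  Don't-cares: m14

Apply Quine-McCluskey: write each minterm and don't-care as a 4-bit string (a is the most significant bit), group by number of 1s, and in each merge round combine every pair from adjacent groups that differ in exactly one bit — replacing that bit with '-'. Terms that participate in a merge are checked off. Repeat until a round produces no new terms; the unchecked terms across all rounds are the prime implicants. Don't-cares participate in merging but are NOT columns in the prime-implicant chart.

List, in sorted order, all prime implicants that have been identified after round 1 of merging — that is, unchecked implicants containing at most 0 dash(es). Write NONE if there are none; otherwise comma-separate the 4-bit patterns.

Round 0: 0010✓ 0011✓ 0100✓ 0101✓ 0110✓ 1000✓ 1010✓ 1011✓ 1100✓ 1101✓ 1110✓ 1111✓
Round 1: -010✓ -011✓ -100✓ -101✓ -110✓ 0-10✓ 001-✓ 01-0✓ 010-✓ 1-00✓ 1-10✓ 1-11✓ 10-0✓ 101-✓ 11-0✓ 11-1✓ 110-✓ 111-✓
Round 2: --10 -01- -1-0 -10- 1--0 1-1- 11--
PIs = {--10, -01-, -1-0, -10-, 1--0, 1-1-, 11--}

NONE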